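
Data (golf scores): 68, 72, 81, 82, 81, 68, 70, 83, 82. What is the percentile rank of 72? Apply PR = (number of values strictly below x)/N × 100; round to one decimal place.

33.3

N = 9.
Strictly below 72: 3. Equal to 72: 1.
PR = 3/9 × 100 = 33.3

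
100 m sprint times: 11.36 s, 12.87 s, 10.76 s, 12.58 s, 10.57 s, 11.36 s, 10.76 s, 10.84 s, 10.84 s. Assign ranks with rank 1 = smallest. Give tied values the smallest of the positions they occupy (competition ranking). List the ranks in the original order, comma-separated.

6, 9, 2, 8, 1, 6, 2, 4, 4

Sorted (ascending): 10.57, 10.76, 10.76, 10.84, 10.84, 11.36, 11.36, 12.58, 12.87
The 2 values of 10.76 occupy positions 2–3 → each gets rank 2.
The 2 values of 10.84 occupy positions 4–5 → each gets rank 4.
The 2 values of 11.36 occupy positions 6–7 → each gets rank 6.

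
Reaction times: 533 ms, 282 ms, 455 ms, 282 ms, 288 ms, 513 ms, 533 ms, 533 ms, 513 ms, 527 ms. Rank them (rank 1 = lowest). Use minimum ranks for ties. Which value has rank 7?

527

Sorted (ascending): 282, 282, 288, 455, 513, 513, 527, 533, 533, 533
The 2 values of 282 occupy positions 1–2 → each gets rank 1.
The 2 values of 513 occupy positions 5–6 → each gets rank 5.
The 3 values of 533 occupy positions 8–10 → each gets rank 8.
Rank 7 → value 527.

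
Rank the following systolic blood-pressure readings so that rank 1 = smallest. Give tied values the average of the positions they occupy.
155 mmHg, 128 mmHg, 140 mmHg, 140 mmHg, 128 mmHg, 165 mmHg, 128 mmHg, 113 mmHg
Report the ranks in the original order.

Sorted (ascending): 113, 128, 128, 128, 140, 140, 155, 165
The 3 values of 128 occupy positions 2–4 → average rank 3.
The 2 values of 140 occupy positions 5–6 → average rank (5+6)/2 = 5.5.

7, 3, 5.5, 5.5, 3, 8, 3, 1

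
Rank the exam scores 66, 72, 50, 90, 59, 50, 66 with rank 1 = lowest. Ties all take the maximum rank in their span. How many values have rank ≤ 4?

Sorted (ascending): 50, 50, 59, 66, 66, 72, 90
The 2 values of 50 occupy positions 1–2 → each gets rank 2.
The 2 values of 66 occupy positions 4–5 → each gets rank 5.
Ranks ≤ 4: {2, 2, 3} → 3 values.

3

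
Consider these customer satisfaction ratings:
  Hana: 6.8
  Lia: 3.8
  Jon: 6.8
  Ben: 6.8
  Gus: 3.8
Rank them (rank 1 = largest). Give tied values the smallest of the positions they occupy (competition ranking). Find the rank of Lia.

4

Sorted (descending): 6.8, 6.8, 6.8, 3.8, 3.8
The 3 values of 6.8 occupy positions 1–3 → each gets rank 1.
The 2 values of 3.8 occupy positions 4–5 → each gets rank 4.
Lia has value 3.8 → rank 4.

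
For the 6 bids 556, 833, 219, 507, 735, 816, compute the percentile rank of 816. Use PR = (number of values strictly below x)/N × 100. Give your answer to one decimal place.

N = 6.
Strictly below 816: 4. Equal to 816: 1.
PR = 4/6 × 100 = 66.7

66.7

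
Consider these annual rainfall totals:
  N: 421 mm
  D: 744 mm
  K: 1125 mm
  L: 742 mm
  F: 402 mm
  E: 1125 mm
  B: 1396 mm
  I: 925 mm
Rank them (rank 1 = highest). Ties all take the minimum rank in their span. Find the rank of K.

Sorted (descending): 1396, 1125, 1125, 925, 744, 742, 421, 402
The 2 values of 1125 occupy positions 2–3 → each gets rank 2.
K has value 1125 mm → rank 2.

2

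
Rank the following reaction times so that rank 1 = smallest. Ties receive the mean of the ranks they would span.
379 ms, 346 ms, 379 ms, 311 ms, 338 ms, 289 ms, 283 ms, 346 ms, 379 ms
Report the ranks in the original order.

Sorted (ascending): 283, 289, 311, 338, 346, 346, 379, 379, 379
The 2 values of 346 occupy positions 5–6 → average rank (5+6)/2 = 5.5.
The 3 values of 379 occupy positions 7–9 → average rank 8.

8, 5.5, 8, 3, 4, 2, 1, 5.5, 8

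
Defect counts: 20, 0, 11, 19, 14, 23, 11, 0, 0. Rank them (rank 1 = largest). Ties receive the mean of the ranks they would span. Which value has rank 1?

23

Sorted (descending): 23, 20, 19, 14, 11, 11, 0, 0, 0
The 2 values of 11 occupy positions 5–6 → average rank (5+6)/2 = 5.5.
The 3 values of 0 occupy positions 7–9 → average rank 8.
Rank 1 → value 23.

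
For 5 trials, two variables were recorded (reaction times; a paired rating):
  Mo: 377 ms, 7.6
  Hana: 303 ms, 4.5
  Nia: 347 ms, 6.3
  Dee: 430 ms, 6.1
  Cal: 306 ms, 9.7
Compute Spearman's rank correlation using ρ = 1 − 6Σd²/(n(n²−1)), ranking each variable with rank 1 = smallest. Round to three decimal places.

Ranks of variable 1: 4, 1, 3, 5, 2
Ranks of variable 2: 4, 1, 3, 2, 5
d = r₁ − r₂: 0, 0, 0, 3, -3
d²: 0, 0, 0, 9, 9; Σd² = 18
ρ = 1 − 6·18/(5·24) = 1 − 108/120 = 0.100

0.100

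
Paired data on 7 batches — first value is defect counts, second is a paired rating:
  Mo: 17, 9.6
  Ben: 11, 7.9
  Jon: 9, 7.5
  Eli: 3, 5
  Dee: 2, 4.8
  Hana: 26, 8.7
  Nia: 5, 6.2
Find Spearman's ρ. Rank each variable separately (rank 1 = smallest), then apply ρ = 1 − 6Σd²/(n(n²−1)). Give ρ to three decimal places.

0.964

Ranks of variable 1: 6, 5, 4, 2, 1, 7, 3
Ranks of variable 2: 7, 5, 4, 2, 1, 6, 3
d = r₁ − r₂: -1, 0, 0, 0, 0, 1, 0
d²: 1, 0, 0, 0, 0, 1, 0; Σd² = 2
ρ = 1 − 6·2/(7·48) = 1 − 12/336 = 0.964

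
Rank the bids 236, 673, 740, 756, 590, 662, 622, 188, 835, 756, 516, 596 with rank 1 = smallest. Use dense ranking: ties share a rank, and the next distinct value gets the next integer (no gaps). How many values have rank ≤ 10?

Sorted (ascending): 188, 236, 516, 590, 596, 622, 662, 673, 740, 756, 756, 835
The 2 values of 756 share dense rank 10.
Remaining distinct values take the next consecutive integers.
Ranks ≤ 10: {1, 2, 3, 4, 5, 6, 7, 8, 9, 10, 10} → 11 values.

11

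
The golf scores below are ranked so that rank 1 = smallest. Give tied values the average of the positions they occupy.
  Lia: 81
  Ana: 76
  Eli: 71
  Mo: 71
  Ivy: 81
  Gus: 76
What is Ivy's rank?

Sorted (ascending): 71, 71, 76, 76, 81, 81
The 2 values of 71 occupy positions 1–2 → average rank (1+2)/2 = 1.5.
The 2 values of 76 occupy positions 3–4 → average rank (3+4)/2 = 3.5.
The 2 values of 81 occupy positions 5–6 → average rank (5+6)/2 = 5.5.
Ivy has value 81 → rank 5.5.

5.5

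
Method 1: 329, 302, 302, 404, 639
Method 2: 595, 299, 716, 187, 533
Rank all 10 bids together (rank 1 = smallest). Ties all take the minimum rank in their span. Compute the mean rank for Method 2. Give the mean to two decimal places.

5.60

Sorted (ascending): 187, 299, 302, 302, 329, 404, 533, 595, 639, 716
The 2 values of 302 occupy positions 3–4 → each gets rank 3.
Method 2 values → pooled ranks: 595→8, 299→2, 716→10, 187→1, 533→7
Mean rank = (8 + 2 + 10 + 1 + 7) / 5 = 5.60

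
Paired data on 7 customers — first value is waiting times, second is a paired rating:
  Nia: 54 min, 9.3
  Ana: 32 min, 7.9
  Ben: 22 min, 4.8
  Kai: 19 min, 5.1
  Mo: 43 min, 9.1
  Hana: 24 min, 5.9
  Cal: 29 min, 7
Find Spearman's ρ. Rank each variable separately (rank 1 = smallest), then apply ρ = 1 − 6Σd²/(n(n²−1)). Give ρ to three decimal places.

0.964

Ranks of variable 1: 7, 5, 2, 1, 6, 3, 4
Ranks of variable 2: 7, 5, 1, 2, 6, 3, 4
d = r₁ − r₂: 0, 0, 1, -1, 0, 0, 0
d²: 0, 0, 1, 1, 0, 0, 0; Σd² = 2
ρ = 1 − 6·2/(7·48) = 1 − 12/336 = 0.964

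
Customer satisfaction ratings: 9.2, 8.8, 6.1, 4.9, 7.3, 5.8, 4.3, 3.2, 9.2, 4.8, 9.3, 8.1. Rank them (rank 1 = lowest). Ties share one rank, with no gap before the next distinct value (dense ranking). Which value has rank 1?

3.2

Sorted (ascending): 3.2, 4.3, 4.8, 4.9, 5.8, 6.1, 7.3, 8.1, 8.8, 9.2, 9.2, 9.3
The 2 values of 9.2 share dense rank 10.
Remaining distinct values take the next consecutive integers.
Rank 1 → value 3.2.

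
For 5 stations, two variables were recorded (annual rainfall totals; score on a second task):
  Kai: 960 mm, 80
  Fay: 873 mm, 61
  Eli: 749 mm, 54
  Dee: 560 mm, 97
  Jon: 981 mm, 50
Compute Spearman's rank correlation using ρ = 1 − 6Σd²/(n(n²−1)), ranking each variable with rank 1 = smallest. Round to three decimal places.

Ranks of variable 1: 4, 3, 2, 1, 5
Ranks of variable 2: 4, 3, 2, 5, 1
d = r₁ − r₂: 0, 0, 0, -4, 4
d²: 0, 0, 0, 16, 16; Σd² = 32
ρ = 1 − 6·32/(5·24) = 1 − 192/120 = -0.600

-0.600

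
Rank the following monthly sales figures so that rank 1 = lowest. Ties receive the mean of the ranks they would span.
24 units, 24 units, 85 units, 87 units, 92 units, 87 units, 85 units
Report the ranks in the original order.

1.5, 1.5, 3.5, 5.5, 7, 5.5, 3.5

Sorted (ascending): 24, 24, 85, 85, 87, 87, 92
The 2 values of 24 occupy positions 1–2 → average rank (1+2)/2 = 1.5.
The 2 values of 85 occupy positions 3–4 → average rank (3+4)/2 = 3.5.
The 2 values of 87 occupy positions 5–6 → average rank (5+6)/2 = 5.5.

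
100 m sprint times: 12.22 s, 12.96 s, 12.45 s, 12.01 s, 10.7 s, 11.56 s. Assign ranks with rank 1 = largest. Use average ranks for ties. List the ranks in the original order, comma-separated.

Sorted (descending): 12.96, 12.45, 12.22, 12.01, 11.56, 10.7
No ties — each value takes its position as its rank.

3, 1, 2, 4, 6, 5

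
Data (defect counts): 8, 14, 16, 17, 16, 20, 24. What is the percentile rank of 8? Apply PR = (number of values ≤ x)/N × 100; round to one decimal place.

14.3

N = 7.
Strictly below 8: 0. Equal to 8: 1.
PR = 1/7 × 100 = 14.3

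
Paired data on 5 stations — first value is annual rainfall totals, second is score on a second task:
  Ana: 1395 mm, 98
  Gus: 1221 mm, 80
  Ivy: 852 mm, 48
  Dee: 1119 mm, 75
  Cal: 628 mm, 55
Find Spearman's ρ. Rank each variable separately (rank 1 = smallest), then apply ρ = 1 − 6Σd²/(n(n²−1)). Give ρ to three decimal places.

0.900

Ranks of variable 1: 5, 4, 2, 3, 1
Ranks of variable 2: 5, 4, 1, 3, 2
d = r₁ − r₂: 0, 0, 1, 0, -1
d²: 0, 0, 1, 0, 1; Σd² = 2
ρ = 1 − 6·2/(5·24) = 1 − 12/120 = 0.900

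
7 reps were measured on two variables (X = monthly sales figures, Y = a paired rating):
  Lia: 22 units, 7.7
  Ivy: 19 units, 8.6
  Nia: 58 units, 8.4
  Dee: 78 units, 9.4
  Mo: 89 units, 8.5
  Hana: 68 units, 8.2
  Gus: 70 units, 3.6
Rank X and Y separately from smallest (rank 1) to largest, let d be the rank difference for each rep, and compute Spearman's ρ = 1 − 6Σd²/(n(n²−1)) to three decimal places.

Ranks of variable 1: 2, 1, 3, 6, 7, 4, 5
Ranks of variable 2: 2, 6, 4, 7, 5, 3, 1
d = r₁ − r₂: 0, -5, -1, -1, 2, 1, 4
d²: 0, 25, 1, 1, 4, 1, 16; Σd² = 48
ρ = 1 − 6·48/(7·48) = 1 − 288/336 = 0.143

0.143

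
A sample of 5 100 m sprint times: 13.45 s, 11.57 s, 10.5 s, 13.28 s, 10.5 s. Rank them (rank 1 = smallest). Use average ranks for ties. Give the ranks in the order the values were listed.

5, 3, 1.5, 4, 1.5

Sorted (ascending): 10.5, 10.5, 11.57, 13.28, 13.45
The 2 values of 10.5 occupy positions 1–2 → average rank (1+2)/2 = 1.5.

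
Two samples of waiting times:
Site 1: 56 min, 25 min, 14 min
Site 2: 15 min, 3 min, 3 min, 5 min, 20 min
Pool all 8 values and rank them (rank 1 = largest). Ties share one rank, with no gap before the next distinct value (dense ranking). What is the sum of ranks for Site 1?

8

Sorted (descending): 56, 25, 20, 15, 14, 5, 3, 3
The 2 values of 3 share dense rank 7.
Remaining distinct values take the next consecutive integers.
Site 1 values → pooled ranks: 56→1, 25→2, 14→5
Rank sum = 1 + 2 + 5 = 8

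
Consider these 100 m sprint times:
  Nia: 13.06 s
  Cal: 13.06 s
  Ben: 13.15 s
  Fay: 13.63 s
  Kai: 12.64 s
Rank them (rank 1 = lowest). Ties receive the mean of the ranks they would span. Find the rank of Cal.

2.5

Sorted (ascending): 12.64, 13.06, 13.06, 13.15, 13.63
The 2 values of 13.06 occupy positions 2–3 → average rank (2+3)/2 = 2.5.
Cal has value 13.06 s → rank 2.5.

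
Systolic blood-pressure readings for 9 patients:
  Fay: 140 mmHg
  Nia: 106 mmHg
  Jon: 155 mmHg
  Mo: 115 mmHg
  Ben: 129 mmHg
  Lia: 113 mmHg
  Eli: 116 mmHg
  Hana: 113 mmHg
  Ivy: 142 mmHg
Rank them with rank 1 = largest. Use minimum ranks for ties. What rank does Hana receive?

7

Sorted (descending): 155, 142, 140, 129, 116, 115, 113, 113, 106
The 2 values of 113 occupy positions 7–8 → each gets rank 7.
Hana has value 113 mmHg → rank 7.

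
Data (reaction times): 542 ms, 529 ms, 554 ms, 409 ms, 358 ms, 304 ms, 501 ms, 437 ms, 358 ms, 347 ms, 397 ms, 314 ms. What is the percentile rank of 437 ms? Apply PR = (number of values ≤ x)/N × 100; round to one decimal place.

N = 12.
Strictly below 437: 7. Equal to 437: 1.
PR = 8/12 × 100 = 66.7

66.7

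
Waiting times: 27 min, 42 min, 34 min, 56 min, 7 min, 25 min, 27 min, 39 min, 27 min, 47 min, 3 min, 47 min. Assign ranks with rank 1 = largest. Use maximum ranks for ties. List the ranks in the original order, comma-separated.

9, 4, 6, 1, 11, 10, 9, 5, 9, 3, 12, 3

Sorted (descending): 56, 47, 47, 42, 39, 34, 27, 27, 27, 25, 7, 3
The 2 values of 47 occupy positions 2–3 → each gets rank 3.
The 3 values of 27 occupy positions 7–9 → each gets rank 9.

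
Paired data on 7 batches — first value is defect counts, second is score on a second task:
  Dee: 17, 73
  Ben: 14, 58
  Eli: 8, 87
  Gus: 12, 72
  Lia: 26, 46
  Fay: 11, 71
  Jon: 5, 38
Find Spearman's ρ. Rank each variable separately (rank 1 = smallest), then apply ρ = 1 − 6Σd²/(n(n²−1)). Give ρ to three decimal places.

0.000

Ranks of variable 1: 6, 5, 2, 4, 7, 3, 1
Ranks of variable 2: 6, 3, 7, 5, 2, 4, 1
d = r₁ − r₂: 0, 2, -5, -1, 5, -1, 0
d²: 0, 4, 25, 1, 25, 1, 0; Σd² = 56
ρ = 1 − 6·56/(7·48) = 1 − 336/336 = 0.000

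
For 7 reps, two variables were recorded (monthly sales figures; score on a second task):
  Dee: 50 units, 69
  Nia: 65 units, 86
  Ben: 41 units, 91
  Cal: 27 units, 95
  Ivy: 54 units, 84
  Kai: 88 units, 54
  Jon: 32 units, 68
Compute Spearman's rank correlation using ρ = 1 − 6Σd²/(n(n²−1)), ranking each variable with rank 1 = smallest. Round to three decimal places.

-0.500

Ranks of variable 1: 4, 6, 3, 1, 5, 7, 2
Ranks of variable 2: 3, 5, 6, 7, 4, 1, 2
d = r₁ − r₂: 1, 1, -3, -6, 1, 6, 0
d²: 1, 1, 9, 36, 1, 36, 0; Σd² = 84
ρ = 1 − 6·84/(7·48) = 1 − 504/336 = -0.500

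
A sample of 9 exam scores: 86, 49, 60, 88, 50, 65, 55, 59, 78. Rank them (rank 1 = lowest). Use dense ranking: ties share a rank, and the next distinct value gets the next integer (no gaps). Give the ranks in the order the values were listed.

Sorted (ascending): 49, 50, 55, 59, 60, 65, 78, 86, 88
No ties — each value takes its position as its rank.

8, 1, 5, 9, 2, 6, 3, 4, 7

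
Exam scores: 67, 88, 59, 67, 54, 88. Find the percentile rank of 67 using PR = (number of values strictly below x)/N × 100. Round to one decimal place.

33.3

N = 6.
Strictly below 67: 2. Equal to 67: 2.
PR = 2/6 × 100 = 33.3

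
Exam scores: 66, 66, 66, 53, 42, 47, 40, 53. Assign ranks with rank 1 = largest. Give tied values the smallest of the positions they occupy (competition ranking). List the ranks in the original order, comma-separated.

1, 1, 1, 4, 7, 6, 8, 4

Sorted (descending): 66, 66, 66, 53, 53, 47, 42, 40
The 3 values of 66 occupy positions 1–3 → each gets rank 1.
The 2 values of 53 occupy positions 4–5 → each gets rank 4.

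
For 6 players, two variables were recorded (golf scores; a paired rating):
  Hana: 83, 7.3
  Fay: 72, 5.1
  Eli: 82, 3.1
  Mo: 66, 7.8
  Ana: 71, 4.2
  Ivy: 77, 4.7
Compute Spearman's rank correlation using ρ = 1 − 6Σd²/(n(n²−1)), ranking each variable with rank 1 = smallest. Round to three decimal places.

-0.257

Ranks of variable 1: 6, 3, 5, 1, 2, 4
Ranks of variable 2: 5, 4, 1, 6, 2, 3
d = r₁ − r₂: 1, -1, 4, -5, 0, 1
d²: 1, 1, 16, 25, 0, 1; Σd² = 44
ρ = 1 − 6·44/(6·35) = 1 − 264/210 = -0.257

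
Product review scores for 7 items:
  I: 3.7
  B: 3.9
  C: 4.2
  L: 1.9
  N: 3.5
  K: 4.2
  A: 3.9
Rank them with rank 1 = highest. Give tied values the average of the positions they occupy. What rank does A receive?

3.5

Sorted (descending): 4.2, 4.2, 3.9, 3.9, 3.7, 3.5, 1.9
The 2 values of 4.2 occupy positions 1–2 → average rank (1+2)/2 = 1.5.
The 2 values of 3.9 occupy positions 3–4 → average rank (3+4)/2 = 3.5.
A has value 3.9 → rank 3.5.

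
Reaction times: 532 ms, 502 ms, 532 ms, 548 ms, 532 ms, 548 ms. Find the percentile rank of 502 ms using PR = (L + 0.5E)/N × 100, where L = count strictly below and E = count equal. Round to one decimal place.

N = 6.
Strictly below 502: 0. Equal to 502: 1.
PR = (0 + 0.5·1)/6 × 100 = 8.3

8.3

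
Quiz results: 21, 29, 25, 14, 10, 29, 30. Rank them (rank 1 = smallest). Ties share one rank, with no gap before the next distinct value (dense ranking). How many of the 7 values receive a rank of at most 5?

Sorted (ascending): 10, 14, 21, 25, 29, 29, 30
The 2 values of 29 share dense rank 5.
Remaining distinct values take the next consecutive integers.
Ranks ≤ 5: {1, 2, 3, 4, 5, 5} → 6 values.

6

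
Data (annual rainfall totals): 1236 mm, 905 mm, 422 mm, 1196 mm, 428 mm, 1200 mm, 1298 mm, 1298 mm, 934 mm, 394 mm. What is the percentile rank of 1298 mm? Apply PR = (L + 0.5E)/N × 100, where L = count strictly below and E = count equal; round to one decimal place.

90.0

N = 10.
Strictly below 1298: 8. Equal to 1298: 2.
PR = (8 + 0.5·2)/10 × 100 = 90.0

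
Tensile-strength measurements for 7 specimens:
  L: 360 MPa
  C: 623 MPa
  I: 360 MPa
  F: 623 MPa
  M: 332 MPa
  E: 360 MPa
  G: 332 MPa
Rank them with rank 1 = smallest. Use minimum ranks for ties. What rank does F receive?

6

Sorted (ascending): 332, 332, 360, 360, 360, 623, 623
The 2 values of 332 occupy positions 1–2 → each gets rank 1.
The 3 values of 360 occupy positions 3–5 → each gets rank 3.
The 2 values of 623 occupy positions 6–7 → each gets rank 6.
F has value 623 MPa → rank 6.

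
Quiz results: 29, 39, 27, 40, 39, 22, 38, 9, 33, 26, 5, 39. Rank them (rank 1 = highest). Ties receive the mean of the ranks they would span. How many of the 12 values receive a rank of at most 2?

Sorted (descending): 40, 39, 39, 39, 38, 33, 29, 27, 26, 22, 9, 5
The 3 values of 39 occupy positions 2–4 → average rank 3.
Ranks ≤ 2: {1} → 1 value.

1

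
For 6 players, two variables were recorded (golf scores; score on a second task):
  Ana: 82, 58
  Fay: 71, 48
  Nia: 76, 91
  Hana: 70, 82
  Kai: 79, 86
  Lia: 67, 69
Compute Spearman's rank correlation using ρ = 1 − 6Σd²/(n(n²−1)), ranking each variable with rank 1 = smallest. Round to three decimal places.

0.086

Ranks of variable 1: 6, 3, 4, 2, 5, 1
Ranks of variable 2: 2, 1, 6, 4, 5, 3
d = r₁ − r₂: 4, 2, -2, -2, 0, -2
d²: 16, 4, 4, 4, 0, 4; Σd² = 32
ρ = 1 − 6·32/(6·35) = 1 − 192/210 = 0.086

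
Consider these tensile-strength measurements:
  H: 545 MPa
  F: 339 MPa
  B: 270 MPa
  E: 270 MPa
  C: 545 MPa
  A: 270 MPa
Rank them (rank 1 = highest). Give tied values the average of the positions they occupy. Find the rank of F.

3

Sorted (descending): 545, 545, 339, 270, 270, 270
The 2 values of 545 occupy positions 1–2 → average rank (1+2)/2 = 1.5.
The 3 values of 270 occupy positions 4–6 → average rank 5.
F has value 339 MPa → rank 3.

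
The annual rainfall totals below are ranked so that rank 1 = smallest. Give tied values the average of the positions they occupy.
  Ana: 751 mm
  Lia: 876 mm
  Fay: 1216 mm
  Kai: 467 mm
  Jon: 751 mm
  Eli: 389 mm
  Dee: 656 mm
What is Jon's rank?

4.5

Sorted (ascending): 389, 467, 656, 751, 751, 876, 1216
The 2 values of 751 occupy positions 4–5 → average rank (4+5)/2 = 4.5.
Jon has value 751 mm → rank 4.5.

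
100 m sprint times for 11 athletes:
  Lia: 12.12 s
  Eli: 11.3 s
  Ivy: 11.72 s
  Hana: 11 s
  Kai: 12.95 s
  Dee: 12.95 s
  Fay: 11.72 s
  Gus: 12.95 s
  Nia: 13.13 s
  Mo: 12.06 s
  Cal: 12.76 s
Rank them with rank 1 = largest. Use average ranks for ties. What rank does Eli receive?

10

Sorted (descending): 13.13, 12.95, 12.95, 12.95, 12.76, 12.12, 12.06, 11.72, 11.72, 11.3, 11
The 3 values of 12.95 occupy positions 2–4 → average rank 3.
The 2 values of 11.72 occupy positions 8–9 → average rank (8+9)/2 = 8.5.
Eli has value 11.3 s → rank 10.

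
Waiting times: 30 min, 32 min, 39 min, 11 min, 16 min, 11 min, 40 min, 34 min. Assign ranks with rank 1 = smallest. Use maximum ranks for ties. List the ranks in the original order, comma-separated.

4, 5, 7, 2, 3, 2, 8, 6

Sorted (ascending): 11, 11, 16, 30, 32, 34, 39, 40
The 2 values of 11 occupy positions 1–2 → each gets rank 2.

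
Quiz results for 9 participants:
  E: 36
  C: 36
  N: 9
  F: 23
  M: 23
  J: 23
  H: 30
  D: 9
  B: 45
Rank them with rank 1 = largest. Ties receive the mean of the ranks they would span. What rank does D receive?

8.5

Sorted (descending): 45, 36, 36, 30, 23, 23, 23, 9, 9
The 2 values of 36 occupy positions 2–3 → average rank (2+3)/2 = 2.5.
The 3 values of 23 occupy positions 5–7 → average rank 6.
The 2 values of 9 occupy positions 8–9 → average rank (8+9)/2 = 8.5.
D has value 9 → rank 8.5.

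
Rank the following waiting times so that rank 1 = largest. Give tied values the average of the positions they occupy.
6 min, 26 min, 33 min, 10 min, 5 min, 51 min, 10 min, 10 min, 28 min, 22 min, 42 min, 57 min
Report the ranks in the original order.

Sorted (descending): 57, 51, 42, 33, 28, 26, 22, 10, 10, 10, 6, 5
The 3 values of 10 occupy positions 8–10 → average rank 9.

11, 6, 4, 9, 12, 2, 9, 9, 5, 7, 3, 1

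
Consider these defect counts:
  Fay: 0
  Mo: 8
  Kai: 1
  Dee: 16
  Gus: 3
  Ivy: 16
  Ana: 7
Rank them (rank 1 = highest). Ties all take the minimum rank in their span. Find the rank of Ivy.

1

Sorted (descending): 16, 16, 8, 7, 3, 1, 0
The 2 values of 16 occupy positions 1–2 → each gets rank 1.
Ivy has value 16 → rank 1.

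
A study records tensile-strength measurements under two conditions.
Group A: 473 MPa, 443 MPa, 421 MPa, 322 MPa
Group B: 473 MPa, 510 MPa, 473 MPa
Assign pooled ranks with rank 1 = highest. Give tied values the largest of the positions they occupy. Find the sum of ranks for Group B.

9

Sorted (descending): 510, 473, 473, 473, 443, 421, 322
The 3 values of 473 occupy positions 2–4 → each gets rank 4.
Group B values → pooled ranks: 473→4, 510→1, 473→4
Rank sum = 4 + 1 + 4 = 9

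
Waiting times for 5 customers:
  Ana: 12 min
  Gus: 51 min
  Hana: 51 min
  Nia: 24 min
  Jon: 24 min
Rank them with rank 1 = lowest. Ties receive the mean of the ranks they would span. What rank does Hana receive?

4.5

Sorted (ascending): 12, 24, 24, 51, 51
The 2 values of 24 occupy positions 2–3 → average rank (2+3)/2 = 2.5.
The 2 values of 51 occupy positions 4–5 → average rank (4+5)/2 = 4.5.
Hana has value 51 min → rank 4.5.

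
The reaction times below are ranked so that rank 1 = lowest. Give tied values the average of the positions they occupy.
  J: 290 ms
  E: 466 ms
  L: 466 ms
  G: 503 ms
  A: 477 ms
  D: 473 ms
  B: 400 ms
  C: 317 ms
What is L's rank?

Sorted (ascending): 290, 317, 400, 466, 466, 473, 477, 503
The 2 values of 466 occupy positions 4–5 → average rank (4+5)/2 = 4.5.
L has value 466 ms → rank 4.5.

4.5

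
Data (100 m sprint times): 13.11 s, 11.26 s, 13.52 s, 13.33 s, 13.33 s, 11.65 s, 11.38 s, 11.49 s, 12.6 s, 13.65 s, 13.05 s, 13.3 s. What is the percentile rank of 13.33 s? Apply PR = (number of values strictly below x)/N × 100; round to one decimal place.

66.7

N = 12.
Strictly below 13.33: 8. Equal to 13.33: 2.
PR = 8/12 × 100 = 66.7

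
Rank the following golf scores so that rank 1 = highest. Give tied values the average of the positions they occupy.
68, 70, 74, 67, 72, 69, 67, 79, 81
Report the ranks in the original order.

7, 5, 3, 8.5, 4, 6, 8.5, 2, 1

Sorted (descending): 81, 79, 74, 72, 70, 69, 68, 67, 67
The 2 values of 67 occupy positions 8–9 → average rank (8+9)/2 = 8.5.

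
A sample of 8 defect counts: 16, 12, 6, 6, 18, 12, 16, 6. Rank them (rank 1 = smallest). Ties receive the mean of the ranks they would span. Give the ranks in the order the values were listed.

Sorted (ascending): 6, 6, 6, 12, 12, 16, 16, 18
The 3 values of 6 occupy positions 1–3 → average rank 2.
The 2 values of 12 occupy positions 4–5 → average rank (4+5)/2 = 4.5.
The 2 values of 16 occupy positions 6–7 → average rank (6+7)/2 = 6.5.

6.5, 4.5, 2, 2, 8, 4.5, 6.5, 2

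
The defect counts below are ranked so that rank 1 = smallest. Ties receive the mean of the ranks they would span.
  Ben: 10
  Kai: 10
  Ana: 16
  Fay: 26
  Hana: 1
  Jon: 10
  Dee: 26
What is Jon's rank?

3

Sorted (ascending): 1, 10, 10, 10, 16, 26, 26
The 3 values of 10 occupy positions 2–4 → average rank 3.
The 2 values of 26 occupy positions 6–7 → average rank (6+7)/2 = 6.5.
Jon has value 10 → rank 3.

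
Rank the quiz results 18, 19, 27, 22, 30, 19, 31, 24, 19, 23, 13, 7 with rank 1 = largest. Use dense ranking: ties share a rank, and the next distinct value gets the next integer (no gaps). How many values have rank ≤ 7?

9

Sorted (descending): 31, 30, 27, 24, 23, 22, 19, 19, 19, 18, 13, 7
The 3 values of 19 share dense rank 7.
Remaining distinct values take the next consecutive integers.
Ranks ≤ 7: {1, 2, 3, 4, 5, 6, 7, 7, 7} → 9 values.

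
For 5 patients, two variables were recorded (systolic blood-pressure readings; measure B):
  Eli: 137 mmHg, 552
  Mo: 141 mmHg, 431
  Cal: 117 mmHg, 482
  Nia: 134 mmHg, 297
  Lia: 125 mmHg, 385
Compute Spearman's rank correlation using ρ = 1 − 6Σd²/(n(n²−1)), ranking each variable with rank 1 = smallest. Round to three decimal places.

0.100

Ranks of variable 1: 4, 5, 1, 3, 2
Ranks of variable 2: 5, 3, 4, 1, 2
d = r₁ − r₂: -1, 2, -3, 2, 0
d²: 1, 4, 9, 4, 0; Σd² = 18
ρ = 1 − 6·18/(5·24) = 1 − 108/120 = 0.100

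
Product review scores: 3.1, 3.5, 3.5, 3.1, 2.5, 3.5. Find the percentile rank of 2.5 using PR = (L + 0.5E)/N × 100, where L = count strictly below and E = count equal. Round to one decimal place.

N = 6.
Strictly below 2.5: 0. Equal to 2.5: 1.
PR = (0 + 0.5·1)/6 × 100 = 8.3

8.3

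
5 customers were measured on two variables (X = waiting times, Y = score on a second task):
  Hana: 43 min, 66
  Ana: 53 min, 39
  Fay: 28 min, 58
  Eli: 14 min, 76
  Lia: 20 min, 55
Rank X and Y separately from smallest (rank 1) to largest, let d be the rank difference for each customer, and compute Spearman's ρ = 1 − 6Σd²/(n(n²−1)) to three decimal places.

-0.600

Ranks of variable 1: 4, 5, 3, 1, 2
Ranks of variable 2: 4, 1, 3, 5, 2
d = r₁ − r₂: 0, 4, 0, -4, 0
d²: 0, 16, 0, 16, 0; Σd² = 32
ρ = 1 − 6·32/(5·24) = 1 − 192/120 = -0.600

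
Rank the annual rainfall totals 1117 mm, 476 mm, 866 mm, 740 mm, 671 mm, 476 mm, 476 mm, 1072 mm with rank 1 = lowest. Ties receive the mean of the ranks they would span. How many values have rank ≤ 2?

Sorted (ascending): 476, 476, 476, 671, 740, 866, 1072, 1117
The 3 values of 476 occupy positions 1–3 → average rank 2.
Ranks ≤ 2: {2, 2, 2} → 3 values.

3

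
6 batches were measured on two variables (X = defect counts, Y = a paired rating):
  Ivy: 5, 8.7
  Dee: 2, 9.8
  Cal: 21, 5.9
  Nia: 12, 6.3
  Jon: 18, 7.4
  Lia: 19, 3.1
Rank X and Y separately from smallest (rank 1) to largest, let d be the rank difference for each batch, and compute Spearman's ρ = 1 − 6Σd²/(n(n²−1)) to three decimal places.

Ranks of variable 1: 2, 1, 6, 3, 4, 5
Ranks of variable 2: 5, 6, 2, 3, 4, 1
d = r₁ − r₂: -3, -5, 4, 0, 0, 4
d²: 9, 25, 16, 0, 0, 16; Σd² = 66
ρ = 1 − 6·66/(6·35) = 1 − 396/210 = -0.886

-0.886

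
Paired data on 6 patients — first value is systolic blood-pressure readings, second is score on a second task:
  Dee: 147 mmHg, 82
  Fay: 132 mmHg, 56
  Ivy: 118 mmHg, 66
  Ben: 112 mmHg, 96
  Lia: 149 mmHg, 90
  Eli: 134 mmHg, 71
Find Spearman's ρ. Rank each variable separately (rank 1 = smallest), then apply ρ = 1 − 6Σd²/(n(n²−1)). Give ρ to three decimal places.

Ranks of variable 1: 5, 3, 2, 1, 6, 4
Ranks of variable 2: 4, 1, 2, 6, 5, 3
d = r₁ − r₂: 1, 2, 0, -5, 1, 1
d²: 1, 4, 0, 25, 1, 1; Σd² = 32
ρ = 1 − 6·32/(6·35) = 1 − 192/210 = 0.086

0.086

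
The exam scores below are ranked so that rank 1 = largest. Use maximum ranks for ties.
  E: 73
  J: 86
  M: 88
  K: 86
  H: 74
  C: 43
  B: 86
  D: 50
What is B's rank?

4

Sorted (descending): 88, 86, 86, 86, 74, 73, 50, 43
The 3 values of 86 occupy positions 2–4 → each gets rank 4.
B has value 86 → rank 4.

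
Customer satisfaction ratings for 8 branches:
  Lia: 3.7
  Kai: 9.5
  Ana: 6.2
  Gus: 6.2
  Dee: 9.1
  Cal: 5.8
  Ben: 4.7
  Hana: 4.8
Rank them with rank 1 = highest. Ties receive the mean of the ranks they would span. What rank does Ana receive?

Sorted (descending): 9.5, 9.1, 6.2, 6.2, 5.8, 4.8, 4.7, 3.7
The 2 values of 6.2 occupy positions 3–4 → average rank (3+4)/2 = 3.5.
Ana has value 6.2 → rank 3.5.

3.5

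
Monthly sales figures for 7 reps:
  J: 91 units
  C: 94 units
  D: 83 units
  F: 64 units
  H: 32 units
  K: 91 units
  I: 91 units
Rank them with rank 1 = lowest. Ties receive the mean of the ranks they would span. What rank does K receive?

5

Sorted (ascending): 32, 64, 83, 91, 91, 91, 94
The 3 values of 91 occupy positions 4–6 → average rank 5.
K has value 91 units → rank 5.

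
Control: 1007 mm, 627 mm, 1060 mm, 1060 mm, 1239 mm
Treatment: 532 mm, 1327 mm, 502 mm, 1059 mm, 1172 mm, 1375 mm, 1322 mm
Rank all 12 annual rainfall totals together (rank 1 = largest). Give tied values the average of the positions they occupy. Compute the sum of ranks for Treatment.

42

Sorted (descending): 1375, 1327, 1322, 1239, 1172, 1060, 1060, 1059, 1007, 627, 532, 502
The 2 values of 1060 occupy positions 6–7 → average rank (6+7)/2 = 6.5.
Treatment values → pooled ranks: 532→11, 1327→2, 502→12, 1059→8, 1172→5, 1375→1, 1322→3
Rank sum = 11 + 2 + 12 + 8 + 5 + 1 + 3 = 42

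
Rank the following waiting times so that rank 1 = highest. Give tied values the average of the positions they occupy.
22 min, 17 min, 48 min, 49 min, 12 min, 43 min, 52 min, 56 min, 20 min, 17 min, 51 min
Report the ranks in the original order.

Sorted (descending): 56, 52, 51, 49, 48, 43, 22, 20, 17, 17, 12
The 2 values of 17 occupy positions 9–10 → average rank (9+10)/2 = 9.5.

7, 9.5, 5, 4, 11, 6, 2, 1, 8, 9.5, 3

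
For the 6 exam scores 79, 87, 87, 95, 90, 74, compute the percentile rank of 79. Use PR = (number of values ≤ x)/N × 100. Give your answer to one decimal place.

N = 6.
Strictly below 79: 1. Equal to 79: 1.
PR = 2/6 × 100 = 33.3

33.3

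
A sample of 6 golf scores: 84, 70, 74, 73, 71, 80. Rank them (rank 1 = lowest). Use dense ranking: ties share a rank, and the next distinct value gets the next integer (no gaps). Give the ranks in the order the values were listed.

6, 1, 4, 3, 2, 5

Sorted (ascending): 70, 71, 73, 74, 80, 84
No ties — each value takes its position as its rank.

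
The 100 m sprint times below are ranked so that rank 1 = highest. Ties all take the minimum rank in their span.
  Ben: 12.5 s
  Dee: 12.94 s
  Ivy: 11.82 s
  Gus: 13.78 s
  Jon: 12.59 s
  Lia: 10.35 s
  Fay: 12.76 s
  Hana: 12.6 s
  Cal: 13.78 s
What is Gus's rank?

1

Sorted (descending): 13.78, 13.78, 12.94, 12.76, 12.6, 12.59, 12.5, 11.82, 10.35
The 2 values of 13.78 occupy positions 1–2 → each gets rank 1.
Gus has value 13.78 s → rank 1.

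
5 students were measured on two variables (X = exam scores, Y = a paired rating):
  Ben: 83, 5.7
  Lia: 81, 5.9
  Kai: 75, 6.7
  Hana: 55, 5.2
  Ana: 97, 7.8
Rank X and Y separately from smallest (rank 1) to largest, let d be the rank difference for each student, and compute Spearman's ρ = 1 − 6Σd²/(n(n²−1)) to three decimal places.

Ranks of variable 1: 4, 3, 2, 1, 5
Ranks of variable 2: 2, 3, 4, 1, 5
d = r₁ − r₂: 2, 0, -2, 0, 0
d²: 4, 0, 4, 0, 0; Σd² = 8
ρ = 1 − 6·8/(5·24) = 1 − 48/120 = 0.600

0.600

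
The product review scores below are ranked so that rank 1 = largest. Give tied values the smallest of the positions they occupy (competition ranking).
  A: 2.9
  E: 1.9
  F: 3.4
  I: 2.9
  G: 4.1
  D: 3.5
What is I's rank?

4

Sorted (descending): 4.1, 3.5, 3.4, 2.9, 2.9, 1.9
The 2 values of 2.9 occupy positions 4–5 → each gets rank 4.
I has value 2.9 → rank 4.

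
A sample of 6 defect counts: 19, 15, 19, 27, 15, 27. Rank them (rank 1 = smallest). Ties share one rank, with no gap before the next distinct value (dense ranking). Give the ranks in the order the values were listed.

2, 1, 2, 3, 1, 3

Sorted (ascending): 15, 15, 19, 19, 27, 27
The 2 values of 15 share dense rank 1.
The 2 values of 19 share dense rank 2.
The 2 values of 27 share dense rank 3.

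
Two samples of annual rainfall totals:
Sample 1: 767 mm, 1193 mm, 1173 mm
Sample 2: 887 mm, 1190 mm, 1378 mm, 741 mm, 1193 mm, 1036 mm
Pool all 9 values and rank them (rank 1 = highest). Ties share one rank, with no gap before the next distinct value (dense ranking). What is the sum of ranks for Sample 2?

Sorted (descending): 1378, 1193, 1193, 1190, 1173, 1036, 887, 767, 741
The 2 values of 1193 share dense rank 2.
Remaining distinct values take the next consecutive integers.
Sample 2 values → pooled ranks: 887→6, 1190→3, 1378→1, 741→8, 1193→2, 1036→5
Rank sum = 6 + 3 + 1 + 8 + 2 + 5 = 25

25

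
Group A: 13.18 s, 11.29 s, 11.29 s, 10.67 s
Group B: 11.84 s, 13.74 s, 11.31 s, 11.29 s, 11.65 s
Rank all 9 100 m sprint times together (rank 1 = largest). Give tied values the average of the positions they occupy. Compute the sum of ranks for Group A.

25

Sorted (descending): 13.74, 13.18, 11.84, 11.65, 11.31, 11.29, 11.29, 11.29, 10.67
The 3 values of 11.29 occupy positions 6–8 → average rank 7.
Group A values → pooled ranks: 13.18→2, 11.29→7, 11.29→7, 10.67→9
Rank sum = 2 + 7 + 7 + 9 = 25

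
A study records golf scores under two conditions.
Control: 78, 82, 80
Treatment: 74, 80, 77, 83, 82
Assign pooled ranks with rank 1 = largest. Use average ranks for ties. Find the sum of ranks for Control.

Sorted (descending): 83, 82, 82, 80, 80, 78, 77, 74
The 2 values of 82 occupy positions 2–3 → average rank (2+3)/2 = 2.5.
The 2 values of 80 occupy positions 4–5 → average rank (4+5)/2 = 4.5.
Control values → pooled ranks: 78→6, 82→2.5, 80→4.5
Rank sum = 6 + 2.5 + 4.5 = 13

13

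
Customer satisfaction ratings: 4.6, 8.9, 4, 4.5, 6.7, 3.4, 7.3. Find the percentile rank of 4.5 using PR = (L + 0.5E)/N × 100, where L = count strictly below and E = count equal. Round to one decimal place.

35.7

N = 7.
Strictly below 4.5: 2. Equal to 4.5: 1.
PR = (2 + 0.5·1)/7 × 100 = 35.7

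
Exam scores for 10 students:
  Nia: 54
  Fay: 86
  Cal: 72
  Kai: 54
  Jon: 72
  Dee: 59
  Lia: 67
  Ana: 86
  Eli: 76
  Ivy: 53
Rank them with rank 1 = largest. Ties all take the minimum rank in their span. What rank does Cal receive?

4

Sorted (descending): 86, 86, 76, 72, 72, 67, 59, 54, 54, 53
The 2 values of 86 occupy positions 1–2 → each gets rank 1.
The 2 values of 72 occupy positions 4–5 → each gets rank 4.
The 2 values of 54 occupy positions 8–9 → each gets rank 8.
Cal has value 72 → rank 4.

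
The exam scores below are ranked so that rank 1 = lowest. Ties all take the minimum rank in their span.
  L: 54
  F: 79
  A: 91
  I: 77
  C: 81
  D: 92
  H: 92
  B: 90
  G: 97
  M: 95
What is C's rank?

4

Sorted (ascending): 54, 77, 79, 81, 90, 91, 92, 92, 95, 97
The 2 values of 92 occupy positions 7–8 → each gets rank 7.
C has value 81 → rank 4.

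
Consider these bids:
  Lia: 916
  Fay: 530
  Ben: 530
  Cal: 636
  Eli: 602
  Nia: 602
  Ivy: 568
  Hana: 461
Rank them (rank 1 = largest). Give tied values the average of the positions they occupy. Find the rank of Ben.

Sorted (descending): 916, 636, 602, 602, 568, 530, 530, 461
The 2 values of 602 occupy positions 3–4 → average rank (3+4)/2 = 3.5.
The 2 values of 530 occupy positions 6–7 → average rank (6+7)/2 = 6.5.
Ben has value 530 → rank 6.5.

6.5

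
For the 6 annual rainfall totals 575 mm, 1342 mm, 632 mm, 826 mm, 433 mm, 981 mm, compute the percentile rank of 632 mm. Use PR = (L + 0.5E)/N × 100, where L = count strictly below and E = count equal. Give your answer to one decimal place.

N = 6.
Strictly below 632: 2. Equal to 632: 1.
PR = (2 + 0.5·1)/6 × 100 = 41.7

41.7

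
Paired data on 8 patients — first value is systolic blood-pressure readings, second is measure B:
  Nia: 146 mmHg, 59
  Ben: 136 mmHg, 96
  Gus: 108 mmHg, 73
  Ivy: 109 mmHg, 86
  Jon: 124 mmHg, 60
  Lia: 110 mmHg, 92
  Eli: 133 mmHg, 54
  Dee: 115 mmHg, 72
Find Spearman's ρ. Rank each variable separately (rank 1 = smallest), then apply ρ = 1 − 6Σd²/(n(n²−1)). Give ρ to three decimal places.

-0.357

Ranks of variable 1: 8, 7, 1, 2, 5, 3, 6, 4
Ranks of variable 2: 2, 8, 5, 6, 3, 7, 1, 4
d = r₁ − r₂: 6, -1, -4, -4, 2, -4, 5, 0
d²: 36, 1, 16, 16, 4, 16, 25, 0; Σd² = 114
ρ = 1 − 6·114/(8·63) = 1 − 684/504 = -0.357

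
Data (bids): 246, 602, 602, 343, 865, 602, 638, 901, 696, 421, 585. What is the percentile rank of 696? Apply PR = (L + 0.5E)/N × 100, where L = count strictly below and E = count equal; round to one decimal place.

N = 11.
Strictly below 696: 8. Equal to 696: 1.
PR = (8 + 0.5·1)/11 × 100 = 77.3

77.3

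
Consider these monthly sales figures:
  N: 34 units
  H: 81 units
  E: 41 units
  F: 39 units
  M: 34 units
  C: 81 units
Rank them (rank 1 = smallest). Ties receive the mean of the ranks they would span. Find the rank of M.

Sorted (ascending): 34, 34, 39, 41, 81, 81
The 2 values of 34 occupy positions 1–2 → average rank (1+2)/2 = 1.5.
The 2 values of 81 occupy positions 5–6 → average rank (5+6)/2 = 5.5.
M has value 34 units → rank 1.5.

1.5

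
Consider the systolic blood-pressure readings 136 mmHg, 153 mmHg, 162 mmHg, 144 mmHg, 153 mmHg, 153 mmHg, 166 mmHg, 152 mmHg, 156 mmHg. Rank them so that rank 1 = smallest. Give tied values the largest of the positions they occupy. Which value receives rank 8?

Sorted (ascending): 136, 144, 152, 153, 153, 153, 156, 162, 166
The 3 values of 153 occupy positions 4–6 → each gets rank 6.
Rank 8 → value 162.

162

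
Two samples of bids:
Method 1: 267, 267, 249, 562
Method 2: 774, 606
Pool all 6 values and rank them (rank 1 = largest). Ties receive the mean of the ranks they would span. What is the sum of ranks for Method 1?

Sorted (descending): 774, 606, 562, 267, 267, 249
The 2 values of 267 occupy positions 4–5 → average rank (4+5)/2 = 4.5.
Method 1 values → pooled ranks: 267→4.5, 267→4.5, 249→6, 562→3
Rank sum = 4.5 + 4.5 + 6 + 3 = 18

18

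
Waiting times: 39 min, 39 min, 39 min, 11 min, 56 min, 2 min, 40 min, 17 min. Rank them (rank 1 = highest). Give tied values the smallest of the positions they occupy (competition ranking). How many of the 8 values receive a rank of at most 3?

Sorted (descending): 56, 40, 39, 39, 39, 17, 11, 2
The 3 values of 39 occupy positions 3–5 → each gets rank 3.
Ranks ≤ 3: {1, 2, 3, 3, 3} → 5 values.

5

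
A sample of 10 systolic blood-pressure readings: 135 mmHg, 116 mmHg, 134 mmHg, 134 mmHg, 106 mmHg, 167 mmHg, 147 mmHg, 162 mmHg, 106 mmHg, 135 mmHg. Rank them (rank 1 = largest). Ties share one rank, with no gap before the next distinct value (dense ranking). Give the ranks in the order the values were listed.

Sorted (descending): 167, 162, 147, 135, 135, 134, 134, 116, 106, 106
The 2 values of 135 share dense rank 4.
The 2 values of 134 share dense rank 5.
The 2 values of 106 share dense rank 7.
Remaining distinct values take the next consecutive integers.

4, 6, 5, 5, 7, 1, 3, 2, 7, 4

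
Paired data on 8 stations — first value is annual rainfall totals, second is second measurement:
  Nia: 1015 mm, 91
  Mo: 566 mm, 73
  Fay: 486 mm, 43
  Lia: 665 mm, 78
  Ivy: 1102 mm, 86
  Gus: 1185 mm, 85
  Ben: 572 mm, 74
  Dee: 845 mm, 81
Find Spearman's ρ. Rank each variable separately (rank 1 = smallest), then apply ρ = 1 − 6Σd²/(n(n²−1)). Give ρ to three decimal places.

Ranks of variable 1: 6, 2, 1, 4, 7, 8, 3, 5
Ranks of variable 2: 8, 2, 1, 4, 7, 6, 3, 5
d = r₁ − r₂: -2, 0, 0, 0, 0, 2, 0, 0
d²: 4, 0, 0, 0, 0, 4, 0, 0; Σd² = 8
ρ = 1 − 6·8/(8·63) = 1 − 48/504 = 0.905

0.905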